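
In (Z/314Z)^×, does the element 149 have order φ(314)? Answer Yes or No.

No

φ(314) = φ(2)·φ(157) = 1·156 = 156 = 2^2 · 3 · 13.
149 is a primitive root mod 314 iff 149^(φ(314)/q) ≢ 1 for every prime q | φ(314), i.e. q ∈ {2, 3, 13}.
149^78 ≡ 313 (mod 314)  [q = 2: ≢ 1 ✓]
149^52 ≡ 1 (mod 314)  [q = 3: ≡ 1 ✗]
149^12 ≡ 75 (mod 314)  [q = 13: ≢ 1 ✓]
Since 149^52 ≡ 1, the order of 149 divides 52 < 156, so 149 is not a primitive root.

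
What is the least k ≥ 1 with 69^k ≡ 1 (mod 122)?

20

ord(69) | φ(122) = φ(2)·φ(61) = 1·60 = 60 = 2^2 · 3 · 5.
Divisors of 60: 1, 2, 3, 4, 5, 6, 10, 12, 15, 20, 30, 60.
Compute 69^d (mod 122) for the divisors d until we hit 1:
69^1 ≡ 69
69^2 ≡ 3
69^3 ≡ 85
69^4 ≡ 9
69^5 ≡ 11
69^6 ≡ 27
69^10 ≡ 121
69^12 ≡ 119
69^15 ≡ 111
69^20 ≡ 1
The smallest such exponent is 20, so the order of 69 is 20.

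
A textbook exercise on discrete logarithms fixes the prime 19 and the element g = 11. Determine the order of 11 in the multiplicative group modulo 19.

3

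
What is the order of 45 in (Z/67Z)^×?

22

By Lagrange's theorem, ord_67(45) divides φ(67) = 67 − 1 = 66 = 2 · 3 · 11.
Divisors of 66: 1, 2, 3, 6, 11, 22, 33, 66.
Evaluate successive powers at the divisors of 66:
45^1 ≡ 45 (mod 67)
45^2 ≡ 15 (mod 67)
45^3 ≡ 5 (mod 67)
45^6 ≡ 25 (mod 67)
45^11 ≡ 66 (mod 67)
45^22 ≡ 1 (mod 67) ✓
The smallest such exponent is 22, so the order of 45 is 22.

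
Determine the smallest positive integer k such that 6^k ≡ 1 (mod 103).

102

The order of 6 must divide φ(103) = 103 − 1 = 102 = 2 · 3 · 17.
Divisors of 102: 1, 2, 3, 6, 17, 34, 51, 102.
Compute 6^d (mod 103) for the divisors d until we hit 1:
6^1 ≡ 6 (mod 103)
6^2 ≡ 36 (mod 103)
6^3 ≡ 10 (mod 103)
6^6 ≡ 100 (mod 103)
6^17 ≡ 47 (mod 103)
6^34 ≡ 46 (mod 103)
6^51 ≡ 102 (mod 103)
6^102 ≡ 1 (mod 103) ✓
Therefore the multiplicative order of 6 modulo 103 is 102.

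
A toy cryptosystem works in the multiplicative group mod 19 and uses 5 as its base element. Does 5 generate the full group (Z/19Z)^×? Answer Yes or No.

φ(19) = 19 − 1 = 18 = 2 · 3^2.
An element g generates (Z/19Z)^× iff g^(18/q) ≢ 1 (mod 19) for each prime q ∈ {2, 3}.
5^9 ≡ 1 (mod 19)  [q = 2: ≡ 1 ✗]
5^6 ≡ 7 (mod 19)  [q = 3: ≢ 1 ✓]
5^9 ≡ 1 shows ord(5) | 9, strictly less than φ(19); not a primitive root.

No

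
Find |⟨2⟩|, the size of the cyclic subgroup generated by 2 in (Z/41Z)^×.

20

ord(2) | φ(41) = 41 − 1 = 40 = 2^3 · 5.
Divisors of 40: 1, 2, 4, 5, 8, 10, 20, 40.
Compute 2^d (mod 41) for the divisors d until we hit 1:
2^1 ≡ 2 (mod 41)
2^2 ≡ 4 (mod 41)
2^4 ≡ 16 (mod 41)
2^5 ≡ 32 (mod 41)
2^8 ≡ 10 (mod 41)
2^10 ≡ 40 (mod 41)
2^20 ≡ 1 (mod 41) ✓
Therefore the multiplicative order of 2 modulo 41 is 20.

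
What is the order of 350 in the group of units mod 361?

114

Since 350 ∈ (Z/361Z)^×, its order divides φ(361) = φ(19^2) = 19·(19−1) = 342 = 2 · 3^2 · 19.
Divisors of 342: 1, 2, 3, 6, 9, 18, 19, 38, 57, 114, 171, 342.
Test each divisor d:
350^1 ≡ 350 (mod 361)
350^2 ≡ 121 (mod 361)
350^3 ≡ 113 (mod 361)
350^6 ≡ 134 (mod 361)
350^9 ≡ 341 (mod 361)
350^18 ≡ 39 (mod 361)
350^19 ≡ 293 (mod 361)
350^38 ≡ 292 (mod 361)
350^57 ≡ 360 (mod 361)
350^114 ≡ 1 (mod 361) ✓
Hence ord(350) = 114.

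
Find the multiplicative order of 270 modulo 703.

18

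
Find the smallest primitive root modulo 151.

6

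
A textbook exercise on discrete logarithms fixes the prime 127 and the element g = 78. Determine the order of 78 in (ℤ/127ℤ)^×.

Since 78 ∈ (Z/127Z)^×, its order divides φ(127) = 127 − 1 = 126 = 2 · 3^2 · 7.
Divisors of 126: 1, 2, 3, 6, 7, 9, 14, 18, 21, 42, 63, 126.
Compute 78^d (mod 127) for the divisors d until we hit 1:
78^1 ≡ 78 (mod 127)
78^2 ≡ 115 (mod 127)
78^3 ≡ 80 (mod 127)
78^6 ≡ 50 (mod 127)
78^7 ≡ 90 (mod 127)
78^9 ≡ 63 (mod 127)
78^14 ≡ 99 (mod 127)
78^18 ≡ 32 (mod 127)
78^21 ≡ 20 (mod 127)
78^42 ≡ 19 (mod 127)
78^63 ≡ 126 (mod 127)
78^126 ≡ 1 (mod 127) ✓
The smallest such exponent is 126, so the order of 78 is 126.

126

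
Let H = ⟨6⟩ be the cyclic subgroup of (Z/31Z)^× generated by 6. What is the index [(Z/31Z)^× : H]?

Since 6 ∈ (Z/31Z)^×, its order divides φ(31) = 31 − 1 = 30 = 2 · 3 · 5.
Divisors of 30: 1, 2, 3, 5, 6, 10, 15, 30.
Check 6^d mod 31 for each divisor in increasing order:
6^1 ≡ 6 (mod 31)
6^2 ≡ 5 (mod 31)
6^3 ≡ 30 (mod 31)
6^5 ≡ 26 (mod 31)
6^6 ≡ 1 (mod 31) ✓
The order of 6 is 6, so the subgroup it generates has 6 elements.
The index is φ(31) / ord(6) = 30 / 6 = 5.

5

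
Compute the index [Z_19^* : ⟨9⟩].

The order of 9 must divide φ(19) = 19 − 1 = 18 = 2 · 3^2.
Divisors of 18: 1, 2, 3, 6, 9, 18.
Evaluate successive powers at the divisors of 18:
9^1 ≡ 9
9^2 ≡ 5
9^3 ≡ 7
9^6 ≡ 11
9^9 ≡ 1
So ord_19(9) = 9, hence |⟨9⟩| = 9.
The index is φ(19) / ord(9) = 18 / 9 = 2.

2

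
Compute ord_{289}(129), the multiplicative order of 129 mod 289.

By Lagrange's theorem, ord_289(129) divides φ(289) = φ(17^2) = 17·(17−1) = 272 = 2^4 · 17.
Divisors of 272: 1, 2, 4, 8, 16, 17, 34, 68, 136, 272.
Compute 129^d (mod 289) for the divisors d until we hit 1:
129^1 ≡ 129 (mod 289)
129^2 ≡ 168 (mod 289)
129^4 ≡ 191 (mod 289)
129^8 ≡ 67 (mod 289)
129^16 ≡ 154 (mod 289)
129^17 ≡ 214 (mod 289)
129^34 ≡ 134 (mod 289)
129^68 ≡ 38 (mod 289)
129^136 ≡ 288 (mod 289)
129^272 ≡ 1 (mod 289) ✓
The smallest such exponent is 272, so the order of 129 is 272.

272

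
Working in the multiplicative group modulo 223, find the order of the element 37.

111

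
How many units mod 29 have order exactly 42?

0

φ(29) = 29 − 1 = 28 = 2^2 · 7.
Since (Z/29Z)^× is cyclic of order 28, the number of elements of order d is φ(d) when d | 28 and 0 otherwise.
Since 42 ∤ 28, the count is 0.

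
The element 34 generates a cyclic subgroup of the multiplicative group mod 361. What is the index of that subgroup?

The order of 34 must divide φ(361) = φ(19^2) = 19·(19−1) = 342 = 2 · 3^2 · 19.
Divisors of 342: 1, 2, 3, 6, 9, 18, 19, 38, 57, 114, 171, 342.
Evaluate successive powers at the divisors of 342:
34^1 ≡ 34 (mod 361)
34^2 ≡ 73 (mod 361)
34^3 ≡ 316 (mod 361)
34^6 ≡ 220 (mod 361)
34^9 ≡ 208 (mod 361)
34^18 ≡ 305 (mod 361)
34^19 ≡ 262 (mod 361)
34^38 ≡ 54 (mod 361)
34^57 ≡ 69 (mod 361)
34^114 ≡ 68 (mod 361)
34^171 ≡ 360 (mod 361)
34^342 ≡ 1 (mod 361) ✓
So ord_361(34) = 342, hence |⟨34⟩| = 342.
Index = |(Z/361Z)^×| / |⟨34⟩| = 342 / 342 = 1.

1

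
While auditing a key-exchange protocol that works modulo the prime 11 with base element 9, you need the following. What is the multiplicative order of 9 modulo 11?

5

By Lagrange's theorem, ord_11(9) divides φ(11) = 11 − 1 = 10 = 2 · 5.
Divisors of 10: 1, 2, 5, 10.
Evaluate successive powers at the divisors of 10:
9^1 ≡ 9 (mod 11)
9^2 ≡ 4 (mod 11)
9^5 ≡ 1 (mod 11) ✓
So ord_11(9) = 5.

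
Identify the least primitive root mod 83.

2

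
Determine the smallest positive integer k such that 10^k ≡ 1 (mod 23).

22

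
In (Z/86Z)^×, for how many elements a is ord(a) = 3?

φ(86) = φ(2)·φ(43) = 1·42 = 42 = 2 · 3 · 7.
In a cyclic group of order 42, there are φ(d) elements of order d for each divisor d of 42, and zero for non-divisors.
3 | 42, and φ(3) = 3 − 1 = 2.

2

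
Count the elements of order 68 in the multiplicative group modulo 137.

φ(137) = 137 − 1 = 136 = 2^3 · 17.
In a cyclic group of order 136, there are φ(d) elements of order d for each divisor d of 136, and zero for non-divisors.
68 = 2^2 · 17 divides 136, and φ(68) = 32.

32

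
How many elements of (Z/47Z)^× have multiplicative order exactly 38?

φ(47) = 47 − 1 = 46 = 2 · 23.
Since (Z/47Z)^× is cyclic of order 46, the number of elements of order d is φ(d) when d | 46 and 0 otherwise.
Since 38 ∤ 46, the count is 0.

0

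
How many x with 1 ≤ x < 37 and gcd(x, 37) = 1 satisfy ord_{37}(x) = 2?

φ(37) = 37 − 1 = 36 = 2^2 · 3^2.
In a cyclic group of order 36, there are φ(d) elements of order d for each divisor d of 36, and zero for non-divisors.
2 | 36, and φ(2) = 2 − 1 = 1.

1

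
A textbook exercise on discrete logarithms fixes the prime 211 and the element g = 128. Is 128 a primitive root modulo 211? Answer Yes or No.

φ(211) = 211 − 1 = 210 = 2 · 3 · 5 · 7.
Test 128^(210/q) mod 211 for each prime factor q of 210:
128^105 ≡ 210 (mod 211)  [q = 2: ≢ 1 ✓]
128^70 ≡ 196 (mod 211)  [q = 3: ≢ 1 ✓]
128^42 ≡ 55 (mod 211)  [q = 5: ≢ 1 ✓]
128^30 ≡ 1 (mod 211)  [q = 7: ≡ 1 ✗]
Since 128^30 ≡ 1, the order of 128 divides 30 < 210, so 128 is not a primitive root.

No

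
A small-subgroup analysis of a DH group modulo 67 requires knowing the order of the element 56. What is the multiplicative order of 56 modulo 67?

33

The order of 56 must divide φ(67) = 67 − 1 = 66 = 2 · 3 · 11.
Divisors of 66: 1, 2, 3, 6, 11, 22, 33, 66.
Evaluate successive powers at the divisors of 66:
56^1 ≡ 56 (mod 67)
56^2 ≡ 54 (mod 67)
56^3 ≡ 9 (mod 67)
56^6 ≡ 14 (mod 67)
56^11 ≡ 37 (mod 67)
56^22 ≡ 29 (mod 67)
56^33 ≡ 1 (mod 67) ✓
Hence ord(56) = 33.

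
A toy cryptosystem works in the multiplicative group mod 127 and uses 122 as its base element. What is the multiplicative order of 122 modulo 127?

The order of 122 must divide φ(127) = 127 − 1 = 126 = 2 · 3^2 · 7.
Divisors of 126: 1, 2, 3, 6, 7, 9, 14, 18, 21, 42, 63, 126.
Check 122^d mod 127 for each divisor in increasing order:
122^1 ≡ 122 (mod 127)
122^2 ≡ 25 (mod 127)
122^3 ≡ 2 (mod 127)
122^6 ≡ 4 (mod 127)
122^7 ≡ 107 (mod 127)
122^9 ≡ 8 (mod 127)
122^14 ≡ 19 (mod 127)
122^18 ≡ 64 (mod 127)
122^21 ≡ 1 (mod 127) ✓
So ord_127(122) = 21.

21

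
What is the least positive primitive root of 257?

3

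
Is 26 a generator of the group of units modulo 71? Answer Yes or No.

No

φ(71) = 71 − 1 = 70 = 2 · 5 · 7.
Test 26^(70/q) mod 71 for each prime factor q of 70:
26^35 ≡ 70 (mod 71)  [q = 2: ≢ 1 ✓]
26^14 ≡ 1 (mod 71)  [q = 5: ≡ 1 ✗]
26^10 ≡ 32 (mod 71)  [q = 7: ≢ 1 ✓]
26^14 ≡ 1 shows ord(26) | 14, strictly less than φ(71); not a primitive root.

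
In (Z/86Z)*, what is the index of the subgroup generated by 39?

Since 39 ∈ (Z/86Z)^×, its order divides φ(86) = φ(2)·φ(43) = 1·42 = 42 = 2 · 3 · 7.
Divisors of 42: 1, 2, 3, 6, 7, 14, 21, 42.
Evaluate successive powers at the divisors of 42:
39^1 ≡ 39 (mod 86)
39^2 ≡ 59 (mod 86)
39^3 ≡ 65 (mod 86)
39^6 ≡ 11 (mod 86)
39^7 ≡ 85 (mod 86)
39^14 ≡ 1 (mod 86) ✓
Thus |⟨39⟩| = ord(39) = 14.
Index = |(Z/86Z)^×| / |⟨39⟩| = 42 / 14 = 3.

3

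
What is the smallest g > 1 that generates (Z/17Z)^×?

3

φ(17) = 17 − 1 = 16 = 2^4.
g is a primitive root iff g^(16/q) ≢ 1 (mod 17) for each prime q ∈ {2}.
g = 2: 2^8 ≡ 1 — hits 1, so not a primitive root.
g = 3: 3^8 ≡ 16 — none is 1, so 3 is a primitive root.
The smallest primitive root modulo 17 is 3.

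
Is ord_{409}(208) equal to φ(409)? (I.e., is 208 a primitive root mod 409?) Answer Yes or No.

Yes

φ(409) = 409 − 1 = 408 = 2^3 · 3 · 17.
208 is a primitive root mod 409 iff 208^(φ(409)/q) ≢ 1 for every prime q | φ(409), i.e. q ∈ {2, 3, 17}.
208^204 ≡ 408 (mod 409)  [q = 2: ≢ 1 ✓]
208^136 ≡ 355 (mod 409)  [q = 3: ≢ 1 ✓]
208^24 ≡ 125 (mod 409)  [q = 17: ≢ 1 ✓]
All checks pass, so 208 has order 408 and is a primitive root modulo 409.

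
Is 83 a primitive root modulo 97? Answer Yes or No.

Yes

φ(97) = 97 − 1 = 96 = 2^5 · 3.
Test 83^(96/q) mod 97 for each prime factor q of 96:
83^48 ≡ 96 (mod 97)  [q = 2: ≢ 1 ✓]
83^32 ≡ 61 (mod 97)  [q = 3: ≢ 1 ✓]
All checks pass, so 83 has order 96 and is a primitive root modulo 97.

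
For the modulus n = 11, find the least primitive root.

φ(11) = 11 − 1 = 10 = 2 · 5.
g is a primitive root iff g^(10/q) ≢ 1 (mod 11) for each prime q ∈ {2, 5}.
g = 2: 2^5 ≡ 10; 2^2 ≡ 4 — none is 1, so 2 is a primitive root.
The smallest primitive root modulo 11 is 2.

2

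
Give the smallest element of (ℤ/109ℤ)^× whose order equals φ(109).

6

φ(109) = 109 − 1 = 108 = 2^2 · 3^3.
Test candidates g = 2, 3, … against the prime factors q ∈ {2, 3} of φ(109): g is a generator iff g^(108/q) ≢ 1 for every such q.
g = 2: 2^54 ≡ 108; 2^36 ≡ 1 — hits 1, so not a primitive root.
g = 3: 3^54 ≡ 1 — hits 1, so not a primitive root.
g = 4: 4^54 ≡ 1 — hits 1, so not a primitive root.
g = 5: 5^54 ≡ 1 — hits 1, so not a primitive root.
g = 6: 6^54 ≡ 108; 6^36 ≡ 63 — none is 1, so 6 is a primitive root.
The smallest primitive root modulo 109 is 6.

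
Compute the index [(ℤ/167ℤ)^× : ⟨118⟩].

1

Since 118 ∈ (Z/167Z)^×, its order divides φ(167) = 167 − 1 = 166 = 2 · 83.
Divisors of 166: 1, 2, 83, 166.
Evaluate successive powers at the divisors of 166:
118^1 ≡ 118 (mod 167)
118^2 ≡ 63 (mod 167)
118^83 ≡ 166 (mod 167)
118^166 ≡ 1 (mod 167) ✓
Thus |⟨118⟩| = ord(118) = 166.
Index = |(Z/167Z)^×| / |⟨118⟩| = 166 / 166 = 1.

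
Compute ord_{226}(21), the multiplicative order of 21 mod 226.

112

The order of 21 must divide φ(226) = φ(2)·φ(113) = 1·112 = 112 = 2^4 · 7.
Divisors of 112: 1, 2, 4, 7, 8, 14, 16, 28, 56, 112.
Evaluate successive powers at the divisors of 112:
21^1 ≡ 21 (mod 226)
21^2 ≡ 215 (mod 226)
21^4 ≡ 121 (mod 226)
21^7 ≡ 73 (mod 226)
21^8 ≡ 177 (mod 226)
21^14 ≡ 131 (mod 226)
21^16 ≡ 141 (mod 226)
21^28 ≡ 211 (mod 226)
21^56 ≡ 225 (mod 226)
21^112 ≡ 1 (mod 226) ✓
Hence ord(21) = 112.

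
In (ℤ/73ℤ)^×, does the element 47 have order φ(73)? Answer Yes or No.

Yes

φ(73) = 73 − 1 = 72 = 2^3 · 3^2.
It suffices to check that the order of 47 is not a proper divisor of 72: compute 47^(72/q) for q ∈ {2, 3}.
47^36 ≡ 72 (mod 73)  [q = 2: ≢ 1 ✓]
47^24 ≡ 8 (mod 73)  [q = 3: ≢ 1 ✓]
Every test exponent gives a nontrivial residue, hence 47 generates the full group.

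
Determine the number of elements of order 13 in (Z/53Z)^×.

12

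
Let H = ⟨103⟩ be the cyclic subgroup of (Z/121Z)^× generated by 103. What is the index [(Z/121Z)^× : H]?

2

By Lagrange's theorem, ord_121(103) divides φ(121) = φ(11^2) = 11·(11−1) = 110 = 2 · 5 · 11.
Divisors of 110: 1, 2, 5, 10, 11, 22, 55, 110.
Evaluate successive powers at the divisors of 110:
103^1 ≡ 103 (mod 121)
103^2 ≡ 82 (mod 121)
103^5 ≡ 89 (mod 121)
103^10 ≡ 56 (mod 121)
103^11 ≡ 81 (mod 121)
103^22 ≡ 27 (mod 121)
103^55 ≡ 1 (mod 121) ✓
The order of 103 is 55, so the subgroup it generates has 55 elements.
[(Z/121Z)^× : ⟨103⟩] = 110/55 = 2.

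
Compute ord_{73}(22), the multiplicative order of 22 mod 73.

ord(22) | φ(73) = 73 − 1 = 72 = 2^3 · 3^2.
Divisors of 72: 1, 2, 3, 4, 6, 8, 9, 12, 18, 24, 36, 72.
Compute 22^d (mod 73) for the divisors d until we hit 1:
22^1 ≡ 22
22^2 ≡ 46
22^3 ≡ 63
22^4 ≡ 72
22^6 ≡ 27
22^8 ≡ 1
So ord_73(22) = 8.

8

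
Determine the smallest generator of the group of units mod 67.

2

φ(67) = 67 − 1 = 66 = 2 · 3 · 11.
Test candidates g = 2, 3, … against the prime factors q ∈ {2, 3, 11} of φ(67): g is a generator iff g^(66/q) ≢ 1 for every such q.
g = 2: 2^33 ≡ 66; 2^22 ≡ 37; 2^6 ≡ 64 — none is 1, so 2 is a primitive root.
So 2 is the smallest generator of (Z/67Z)^×.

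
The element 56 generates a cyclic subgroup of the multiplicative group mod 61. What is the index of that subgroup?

4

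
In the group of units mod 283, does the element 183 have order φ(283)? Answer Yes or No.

φ(283) = 283 − 1 = 282 = 2 · 3 · 47.
183 is a primitive root mod 283 iff 183^(φ(283)/q) ≢ 1 for every prime q | φ(283), i.e. q ∈ {2, 3, 47}.
183^141 ≡ 282 (mod 283)  [q = 2: ≢ 1 ✓]
183^94 ≡ 238 (mod 283)  [q = 3: ≢ 1 ✓]
183^6 ≡ 168 (mod 283)  [q = 47: ≢ 1 ✓]
All checks pass, so 183 has order 282 and is a primitive root modulo 283.

Yes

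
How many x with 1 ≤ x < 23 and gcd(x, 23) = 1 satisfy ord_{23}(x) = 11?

10

φ(23) = 23 − 1 = 22 = 2 · 11.
Since (Z/23Z)^× is cyclic of order 22, the number of elements of order d is φ(d) when d | 22 and 0 otherwise.
11 | 22, and φ(11) = 11 − 1 = 10.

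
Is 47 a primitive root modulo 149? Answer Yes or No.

φ(149) = 149 − 1 = 148 = 2^2 · 37.
It suffices to check that the order of 47 is not a proper divisor of 148: compute 47^(148/q) for q ∈ {2, 37}.
47^74 ≡ 1 (mod 149)  [q = 2: ≡ 1 ✗]
47^4 ≡ 80 (mod 149)  [q = 37: ≢ 1 ✓]
The check at q = 2 fails, so 47 generates a proper subgroup.

No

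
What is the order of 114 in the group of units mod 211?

ord(114) | φ(211) = 211 − 1 = 210 = 2 · 3 · 5 · 7.
Divisors of 210: 1, 2, 3, 5, 6, 7, 10, 14, 15, 21, 30, 35, 42, 70, 105, 210.
Evaluate successive powers at the divisors of 210:
114^1 ≡ 114 (mod 211)
114^2 ≡ 125 (mod 211)
114^3 ≡ 113 (mod 211)
114^5 ≡ 199 (mod 211)
114^6 ≡ 109 (mod 211)
114^7 ≡ 188 (mod 211)
114^10 ≡ 144 (mod 211)
114^14 ≡ 107 (mod 211)
114^15 ≡ 171 (mod 211)
114^21 ≡ 71 (mod 211)
114^30 ≡ 123 (mod 211)
114^35 ≡ 1 (mod 211) ✓
Hence ord(114) = 35.

35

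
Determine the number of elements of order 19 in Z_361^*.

φ(361) = φ(19^2) = 19·(19−1) = 342 = 2 · 3^2 · 19.
Since (Z/361Z)^× is cyclic of order 342, the number of elements of order d is φ(d) when d | 342 and 0 otherwise.
19 | 342, and φ(19) = 19 − 1 = 18.

18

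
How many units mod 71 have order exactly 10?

4

φ(71) = 71 − 1 = 70 = 2 · 5 · 7.
In a cyclic group of order 70, there are φ(d) elements of order d for each divisor d of 70, and zero for non-divisors.
10 = 2 · 5 divides 70, and φ(10) = 4.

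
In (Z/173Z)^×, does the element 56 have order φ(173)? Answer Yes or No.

No

φ(173) = 173 − 1 = 172 = 2^2 · 43.
Test 56^(172/q) mod 173 for each prime factor q of 172:
56^86 ≡ 1 (mod 173)  [q = 2: ≡ 1 ✗]
56^4 ≡ 138 (mod 173)  [q = 43: ≢ 1 ✓]
The check at q = 2 fails, so 56 generates a proper subgroup.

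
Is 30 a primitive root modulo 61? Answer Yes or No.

φ(61) = 61 − 1 = 60 = 2^2 · 3 · 5.
It suffices to check that the order of 30 is not a proper divisor of 60: compute 30^(60/q) for q ∈ {2, 3, 5}.
30^30 ≡ 60 (mod 61)  [q = 2: ≢ 1 ✓]
30^20 ≡ 13 (mod 61)  [q = 3: ≢ 1 ✓]
30^12 ≡ 34 (mod 61)  [q = 5: ≢ 1 ✓]
Every test exponent gives a nontrivial residue, hence 30 generates the full group.

Yes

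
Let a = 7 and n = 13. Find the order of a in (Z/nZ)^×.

Since 7 ∈ (Z/13Z)^×, its order divides φ(13) = 13 − 1 = 12 = 2^2 · 3.
Divisors of 12: 1, 2, 3, 4, 6, 12.
Compute 7^d (mod 13) for the divisors d until we hit 1:
7^1 ≡ 7 (mod 13)
7^2 ≡ 10 (mod 13)
7^3 ≡ 5 (mod 13)
7^4 ≡ 9 (mod 13)
7^6 ≡ 12 (mod 13)
7^12 ≡ 1 (mod 13) ✓
So ord_13(7) = 12.

12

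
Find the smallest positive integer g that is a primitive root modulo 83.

2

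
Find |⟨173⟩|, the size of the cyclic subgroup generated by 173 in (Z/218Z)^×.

The order of 173 must divide φ(218) = φ(2)·φ(109) = 1·108 = 108 = 2^2 · 3^3.
Divisors of 108: 1, 2, 3, 4, 6, 9, 12, 18, 27, 36, 54, 108.
Check 173^d mod 218 for each divisor in increasing order:
173^1 ≡ 173 (mod 218)
173^2 ≡ 63 (mod 218)
173^3 ≡ 217 (mod 218)
173^4 ≡ 45 (mod 218)
173^6 ≡ 1 (mod 218) ✓
Therefore the multiplicative order of 173 modulo 218 is 6.

6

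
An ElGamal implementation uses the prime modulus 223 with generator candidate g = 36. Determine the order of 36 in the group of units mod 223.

By Lagrange's theorem, ord_223(36) divides φ(223) = 223 − 1 = 222 = 2 · 3 · 37.
Divisors of 222: 1, 2, 3, 6, 37, 74, 111, 222.
Evaluate successive powers at the divisors of 222:
36^1 ≡ 36
36^2 ≡ 181
36^3 ≡ 49
36^6 ≡ 171
36^37 ≡ 183
36^74 ≡ 39
36^111 ≡ 1
Hence ord(36) = 111.

111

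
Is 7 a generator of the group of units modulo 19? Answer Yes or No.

No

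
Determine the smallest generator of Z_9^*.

2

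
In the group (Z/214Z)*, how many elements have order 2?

1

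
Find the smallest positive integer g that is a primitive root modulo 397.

5

φ(397) = 397 − 1 = 396 = 2^2 · 3^2 · 11.
g is a primitive root iff g^(396/q) ≢ 1 (mod 397) for each prime q ∈ {2, 3, 11}.
g = 2: 2^198 ≡ 396; 2^132 ≡ 1 — hits 1, so not a primitive root.
g = 3: 3^198 ≡ 1 — hits 1, so not a primitive root.
g = 4: 4^198 ≡ 1 — hits 1, so not a primitive root.
g = 5: 5^198 ≡ 396; 5^132 ≡ 362; 5^36 ≡ 290 — none is 1, so 5 is a primitive root.
The smallest primitive root modulo 397 is 5.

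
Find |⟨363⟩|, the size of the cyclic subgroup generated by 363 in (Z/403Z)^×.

30

Since 363 ∈ (Z/403Z)^×, its order divides φ(403) = φ(13·31) = (13−1)·(31−1) = 12·30 = 360 = 2^3 · 3^2 · 5.
Divisors of 360: 1, 2, 3, 4, 5, 6, 8, 9, 10, 12, 15, 18, 20, 24, 30, 36, 40, 45, 60, 72, 90, 120, 180, 360.
Test each divisor d:
363^1 ≡ 363 (mod 403)
363^2 ≡ 391 (mod 403)
363^3 ≡ 77 (mod 403)
363^4 ≡ 144 (mod 403)
363^5 ≡ 285 (mod 403)
363^6 ≡ 287 (mod 403)
363^8 ≡ 183 (mod 403)
363^9 ≡ 337 (mod 403)
363^10 ≡ 222 (mod 403)
363^12 ≡ 157 (mod 403)
363^15 ≡ 402 (mod 403)
363^18 ≡ 326 (mod 403)
363^20 ≡ 118 (mod 403)
363^24 ≡ 66 (mod 403)
363^30 ≡ 1 (mod 403) ✓
Hence ord(363) = 30.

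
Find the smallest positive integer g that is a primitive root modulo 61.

2

φ(61) = 61 − 1 = 60 = 2^2 · 3 · 5.
g is a primitive root iff g^(60/q) ≢ 1 (mod 61) for each prime q ∈ {2, 3, 5}.
g = 2: 2^30 ≡ 60; 2^20 ≡ 47; 2^12 ≡ 9 — none is 1, so 2 is a primitive root.
So 2 is the smallest generator of (Z/61Z)^×.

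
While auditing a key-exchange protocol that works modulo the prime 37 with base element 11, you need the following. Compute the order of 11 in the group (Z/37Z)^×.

6

Since 11 ∈ (Z/37Z)^×, its order divides φ(37) = 37 − 1 = 36 = 2^2 · 3^2.
Divisors of 36: 1, 2, 3, 4, 6, 9, 12, 18, 36.
Evaluate successive powers at the divisors of 36:
11^1 ≡ 11 (mod 37)
11^2 ≡ 10 (mod 37)
11^3 ≡ 36 (mod 37)
11^4 ≡ 26 (mod 37)
11^6 ≡ 1 (mod 37) ✓
The smallest such exponent is 6, so the order of 11 is 6.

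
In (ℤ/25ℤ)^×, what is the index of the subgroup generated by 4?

Since 4 ∈ (Z/25Z)^×, its order divides φ(25) = φ(5^2) = 5·(5−1) = 20 = 2^2 · 5.
Divisors of 20: 1, 2, 4, 5, 10, 20.
Compute 4^d (mod 25) for the divisors d until we hit 1:
4^1 ≡ 4
4^2 ≡ 16
4^4 ≡ 6
4^5 ≡ 24
4^10 ≡ 1
Thus |⟨4⟩| = ord(4) = 10.
[(Z/25Z)^× : ⟨4⟩] = 20/10 = 2.

2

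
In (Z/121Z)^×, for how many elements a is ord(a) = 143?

φ(121) = φ(11^2) = 11·(11−1) = 110 = 2 · 5 · 11.
In a cyclic group of order 110, there are φ(d) elements of order d for each divisor d of 110, and zero for non-divisors.
143 does not divide 110, so no element of (Z/121Z)^× has order 143.

0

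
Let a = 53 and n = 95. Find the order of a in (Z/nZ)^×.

By Lagrange's theorem, ord_95(53) divides φ(95) = φ(5·19) = (5−1)·(19−1) = 4·18 = 72 = 2^3 · 3^2.
Divisors of 72: 1, 2, 3, 4, 6, 8, 9, 12, 18, 24, 36, 72.
Test each divisor d:
53^1 ≡ 53 (mod 95)
53^2 ≡ 54 (mod 95)
53^3 ≡ 12 (mod 95)
53^4 ≡ 66 (mod 95)
53^6 ≡ 49 (mod 95)
53^8 ≡ 81 (mod 95)
53^9 ≡ 18 (mod 95)
53^12 ≡ 26 (mod 95)
53^18 ≡ 39 (mod 95)
53^24 ≡ 11 (mod 95)
53^36 ≡ 1 (mod 95) ✓
Therefore the multiplicative order of 53 modulo 95 is 36.

36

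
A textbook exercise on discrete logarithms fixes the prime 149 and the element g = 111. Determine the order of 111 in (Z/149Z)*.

148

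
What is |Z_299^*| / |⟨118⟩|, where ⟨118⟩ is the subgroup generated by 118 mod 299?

The order of 118 must divide φ(299) = φ(13·23) = (13−1)·(23−1) = 12·22 = 264 = 2^3 · 3 · 11.
Divisors of 264: 1, 2, 3, 4, 6, 8, 11, 12, 22, 24, 33, 44, 66, 88, 132, 264.
Test each divisor d:
118^1 ≡ 118 (mod 299)
118^2 ≡ 170 (mod 299)
118^3 ≡ 27 (mod 299)
118^4 ≡ 196 (mod 299)
118^6 ≡ 131 (mod 299)
118^8 ≡ 144 (mod 299)
118^11 ≡ 1 (mod 299) ✓
The order of 118 is 11, so the subgroup it generates has 11 elements.
[(Z/299Z)^× : ⟨118⟩] = 264/11 = 24.

24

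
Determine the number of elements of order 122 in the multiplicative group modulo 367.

60

φ(367) = 367 − 1 = 366 = 2 · 3 · 61.
In a cyclic group of order 366, there are φ(d) elements of order d for each divisor d of 366, and zero for non-divisors.
122 = 2 · 61 divides 366, and φ(122) = 60.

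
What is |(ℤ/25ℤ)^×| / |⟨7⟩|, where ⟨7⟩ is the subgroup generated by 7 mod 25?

Since 7 ∈ (Z/25Z)^×, its order divides φ(25) = φ(5^2) = 5·(5−1) = 20 = 2^2 · 5.
Divisors of 20: 1, 2, 4, 5, 10, 20.
Compute 7^d (mod 25) for the divisors d until we hit 1:
7^1 ≡ 7 (mod 25)
7^2 ≡ 24 (mod 25)
7^4 ≡ 1 (mod 25) ✓
Thus |⟨7⟩| = ord(7) = 4.
Index = |(Z/25Z)^×| / |⟨7⟩| = 20 / 4 = 5.

5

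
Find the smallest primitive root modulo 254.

3

φ(254) = φ(2)·φ(127) = 1·126 = 126 = 2 · 3^2 · 7.
g is a primitive root iff g^(126/q) ≢ 1 (mod 254) for each prime q ∈ {2, 3, 7}.
g = 2: gcd(2, 254) = 2 > 1, not a unit — skip.
g = 3: 3^63 ≡ 253; 3^42 ≡ 107; 3^18 ≡ 131 — none is 1, so 3 is a primitive root.
The smallest primitive root modulo 254 is 3.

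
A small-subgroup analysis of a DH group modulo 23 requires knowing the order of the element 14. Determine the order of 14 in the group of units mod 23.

22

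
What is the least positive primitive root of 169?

2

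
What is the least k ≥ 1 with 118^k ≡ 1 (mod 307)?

153

Since 118 ∈ (Z/307Z)^×, its order divides φ(307) = 307 − 1 = 306 = 2 · 3^2 · 17.
Divisors of 306: 1, 2, 3, 6, 9, 17, 18, 34, 51, 102, 153, 306.
Compute 118^d (mod 307) for the divisors d until we hit 1:
118^1 ≡ 118 (mod 307)
118^2 ≡ 109 (mod 307)
118^3 ≡ 275 (mod 307)
118^6 ≡ 103 (mod 307)
118^9 ≡ 81 (mod 307)
118^17 ≡ 53 (mod 307)
118^18 ≡ 114 (mod 307)
118^34 ≡ 46 (mod 307)
118^51 ≡ 289 (mod 307)
118^102 ≡ 17 (mod 307)
118^153 ≡ 1 (mod 307) ✓
Therefore the multiplicative order of 118 modulo 307 is 153.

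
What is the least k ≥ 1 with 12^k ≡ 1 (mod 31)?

Since 12 ∈ (Z/31Z)^×, its order divides φ(31) = 31 − 1 = 30 = 2 · 3 · 5.
Divisors of 30: 1, 2, 3, 5, 6, 10, 15, 30.
Compute 12^d (mod 31) for the divisors d until we hit 1:
12^1 ≡ 12 (mod 31)
12^2 ≡ 20 (mod 31)
12^3 ≡ 23 (mod 31)
12^5 ≡ 26 (mod 31)
12^6 ≡ 2 (mod 31)
12^10 ≡ 25 (mod 31)
12^15 ≡ 30 (mod 31)
12^30 ≡ 1 (mod 31) ✓
So ord_31(12) = 30.

30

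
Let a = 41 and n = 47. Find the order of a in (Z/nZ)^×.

46

Since 41 ∈ (Z/47Z)^×, its order divides φ(47) = 47 − 1 = 46 = 2 · 23.
Divisors of 46: 1, 2, 23, 46.
Compute 41^d (mod 47) for the divisors d until we hit 1:
41^1 ≡ 41 (mod 47)
41^2 ≡ 36 (mod 47)
41^23 ≡ 46 (mod 47)
41^46 ≡ 1 (mod 47) ✓
Hence ord(41) = 46.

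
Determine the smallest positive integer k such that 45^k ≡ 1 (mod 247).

The order of 45 must divide φ(247) = φ(13·19) = (13−1)·(19−1) = 12·18 = 216 = 2^3 · 3^3.
Divisors of 216: 1, 2, 3, 4, 6, 8, 9, 12, 18, 24, 27, 36, 54, 72, 108, 216.
Compute 45^d (mod 247) for the divisors d until we hit 1:
45^1 ≡ 45 (mod 247)
45^2 ≡ 49 (mod 247)
45^3 ≡ 229 (mod 247)
45^4 ≡ 178 (mod 247)
45^6 ≡ 77 (mod 247)
45^8 ≡ 68 (mod 247)
45^9 ≡ 96 (mod 247)
45^12 ≡ 1 (mod 247) ✓
So ord_247(45) = 12.

12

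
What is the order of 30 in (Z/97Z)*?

ord(30) | φ(97) = 97 − 1 = 96 = 2^5 · 3.
Divisors of 96: 1, 2, 3, 4, 6, 8, 12, 16, 24, 32, 48, 96.
Test each divisor d:
30^1 ≡ 30
30^2 ≡ 27
30^3 ≡ 34
30^4 ≡ 50
30^6 ≡ 89
30^8 ≡ 75
30^12 ≡ 64
30^16 ≡ 96
30^24 ≡ 22
30^32 ≡ 1
The smallest such exponent is 32, so the order of 30 is 32.

32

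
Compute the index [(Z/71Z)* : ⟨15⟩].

2

Since 15 ∈ (Z/71Z)^×, its order divides φ(71) = 71 − 1 = 70 = 2 · 5 · 7.
Divisors of 70: 1, 2, 5, 7, 10, 14, 35, 70.
Test each divisor d:
15^1 ≡ 15 (mod 71)
15^2 ≡ 12 (mod 71)
15^5 ≡ 30 (mod 71)
15^7 ≡ 5 (mod 71)
15^10 ≡ 48 (mod 71)
15^14 ≡ 25 (mod 71)
15^35 ≡ 1 (mod 71) ✓
So ord_71(15) = 35, hence |⟨15⟩| = 35.
The index is φ(71) / ord(15) = 70 / 35 = 2.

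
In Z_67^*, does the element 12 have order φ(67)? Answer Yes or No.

Yes

φ(67) = 67 − 1 = 66 = 2 · 3 · 11.
12 is a primitive root mod 67 iff 12^(φ(67)/q) ≢ 1 for every prime q | φ(67), i.e. q ∈ {2, 3, 11}.
12^33 ≡ 66 (mod 67)  [q = 2: ≢ 1 ✓]
12^22 ≡ 29 (mod 67)  [q = 3: ≢ 1 ✓]
12^6 ≡ 62 (mod 67)  [q = 11: ≢ 1 ✓]
All checks pass, so 12 has order 66 and is a primitive root modulo 67.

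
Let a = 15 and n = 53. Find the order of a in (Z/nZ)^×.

By Lagrange's theorem, ord_53(15) divides φ(53) = 53 − 1 = 52 = 2^2 · 13.
Divisors of 52: 1, 2, 4, 13, 26, 52.
Check 15^d mod 53 for each divisor in increasing order:
15^1 ≡ 15
15^2 ≡ 13
15^4 ≡ 10
15^13 ≡ 1
So ord_53(15) = 13.

13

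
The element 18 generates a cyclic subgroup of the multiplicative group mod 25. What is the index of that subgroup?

5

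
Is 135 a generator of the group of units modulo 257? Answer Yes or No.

φ(257) = 257 − 1 = 256 = 2^8.
135 is a primitive root mod 257 iff 135^(φ(257)/q) ≢ 1 for every prime q | φ(257), i.e. q ∈ {2}.
135^128 ≡ 1 (mod 257)  [q = 2: ≡ 1 ✗]
Since 135^128 ≡ 1, the order of 135 divides 128 < 256, so 135 is not a primitive root.

No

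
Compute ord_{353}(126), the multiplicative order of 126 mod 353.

By Lagrange's theorem, ord_353(126) divides φ(353) = 353 − 1 = 352 = 2^5 · 11.
Divisors of 352: 1, 2, 4, 8, 11, 16, 22, 32, 44, 88, 176, 352.
Evaluate successive powers at the divisors of 352:
126^1 ≡ 126 (mod 353)
126^2 ≡ 344 (mod 353)
126^4 ≡ 81 (mod 353)
126^8 ≡ 207 (mod 353)
126^11 ≡ 7 (mod 353)
126^16 ≡ 136 (mod 353)
126^22 ≡ 49 (mod 353)
126^32 ≡ 140 (mod 353)
126^44 ≡ 283 (mod 353)
126^88 ≡ 311 (mod 353)
126^176 ≡ 352 (mod 353)
126^352 ≡ 1 (mod 353) ✓
Hence ord(126) = 352.

352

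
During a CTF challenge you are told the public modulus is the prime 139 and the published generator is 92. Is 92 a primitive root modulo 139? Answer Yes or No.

Yes

φ(139) = 139 − 1 = 138 = 2 · 3 · 23.
Test 92^(138/q) mod 139 for each prime factor q of 138:
92^69 ≡ 138 (mod 139)  [q = 2: ≢ 1 ✓]
92^46 ≡ 42 (mod 139)  [q = 3: ≢ 1 ✓]
92^6 ≡ 100 (mod 139)  [q = 23: ≢ 1 ✓]
None equal 1, so ord_139(92) = 138: 92 is a primitive root.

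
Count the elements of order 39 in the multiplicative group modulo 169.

24

φ(169) = φ(13^2) = 13·(13−1) = 156 = 2^2 · 3 · 13.
In a cyclic group of order 156, there are φ(d) elements of order d for each divisor d of 156, and zero for non-divisors.
39 = 3 · 13 divides 156, and φ(39) = 24.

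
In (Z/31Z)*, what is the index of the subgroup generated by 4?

Since 4 ∈ (Z/31Z)^×, its order divides φ(31) = 31 − 1 = 30 = 2 · 3 · 5.
Divisors of 30: 1, 2, 3, 5, 6, 10, 15, 30.
Compute 4^d (mod 31) for the divisors d until we hit 1:
4^1 ≡ 4
4^2 ≡ 16
4^3 ≡ 2
4^5 ≡ 1
Thus |⟨4⟩| = ord(4) = 5.
[(Z/31Z)^× : ⟨4⟩] = 30/5 = 6.

6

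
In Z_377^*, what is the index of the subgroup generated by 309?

ord(309) | φ(377) = φ(13·29) = (13−1)·(29−1) = 12·28 = 336 = 2^4 · 3 · 7.
Divisors of 336: 1, 2, 3, 4, 6, 7, 8, 12, 14, 16, 21, 24, 28, 42, 48, 56, 84, 112, 168, 336.
Test each divisor d:
309^1 ≡ 309 (mod 377)
309^2 ≡ 100 (mod 377)
309^3 ≡ 363 (mod 377)
309^4 ≡ 198 (mod 377)
309^6 ≡ 196 (mod 377)
309^7 ≡ 244 (mod 377)
309^8 ≡ 373 (mod 377)
309^12 ≡ 339 (mod 377)
309^14 ≡ 347 (mod 377)
309^16 ≡ 16 (mod 377)
309^21 ≡ 220 (mod 377)
309^24 ≡ 313 (mod 377)
309^28 ≡ 146 (mod 377)
309^42 ≡ 144 (mod 377)
309^48 ≡ 326 (mod 377)
309^56 ≡ 204 (mod 377)
309^84 ≡ 1 (mod 377) ✓
The order of 309 is 84, so the subgroup it generates has 84 elements.
[(Z/377Z)^× : ⟨309⟩] = 336/84 = 4.

4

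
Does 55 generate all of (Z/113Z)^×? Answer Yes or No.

Yes

φ(113) = 113 − 1 = 112 = 2^4 · 7.
It suffices to check that the order of 55 is not a proper divisor of 112: compute 55^(112/q) for q ∈ {2, 7}.
55^56 ≡ 112 (mod 113)  [q = 2: ≢ 1 ✓]
55^16 ≡ 16 (mod 113)  [q = 7: ≢ 1 ✓]
None equal 1, so ord_113(55) = 112: 55 is a primitive root.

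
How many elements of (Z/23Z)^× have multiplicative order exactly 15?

0

φ(23) = 23 − 1 = 22 = 2 · 11.
Since (Z/23Z)^× is cyclic of order 22, the number of elements of order d is φ(d) when d | 22 and 0 otherwise.
Here 22 is not a multiple of 15, so there are no elements of order 15.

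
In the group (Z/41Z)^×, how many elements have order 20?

8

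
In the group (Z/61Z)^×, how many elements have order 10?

4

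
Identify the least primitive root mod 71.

7

φ(71) = 71 − 1 = 70 = 2 · 5 · 7.
g is a primitive root iff g^(70/q) ≢ 1 (mod 71) for each prime q ∈ {2, 5, 7}.
g = 2: 2^35 ≡ 1 — hits 1, so not a primitive root.
g = 3: 3^35 ≡ 1 — hits 1, so not a primitive root.
g = 4: 4^35 ≡ 1 — hits 1, so not a primitive root.
g = 5: 5^35 ≡ 1 — hits 1, so not a primitive root.
g = 6: 6^35 ≡ 1 — hits 1, so not a primitive root.
g = 7: 7^35 ≡ 70; 7^14 ≡ 54; 7^10 ≡ 45 — none is 1, so 7 is a primitive root.
So 7 is the smallest generator of (Z/71Z)^×.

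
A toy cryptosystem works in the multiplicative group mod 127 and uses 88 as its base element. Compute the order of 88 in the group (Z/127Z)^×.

63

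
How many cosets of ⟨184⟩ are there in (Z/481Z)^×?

By Lagrange's theorem, ord_481(184) divides φ(481) = φ(13·37) = (13−1)·(37−1) = 12·36 = 432 = 2^4 · 3^3.
Divisors of 432: 1, 2, 3, 4, 6, 8, 9, 12, 16, 18, 24, 27, 36, 48, 54, 72, 108, 144, 216, 432.
Compute 184^d (mod 481) for the divisors d until we hit 1:
184^1 ≡ 184 (mod 481)
184^2 ≡ 186 (mod 481)
184^3 ≡ 73 (mod 481)
184^4 ≡ 445 (mod 481)
184^6 ≡ 38 (mod 481)
184^8 ≡ 334 (mod 481)
184^9 ≡ 369 (mod 481)
184^12 ≡ 1 (mod 481) ✓
Thus |⟨184⟩| = ord(184) = 12.
[(Z/481Z)^× : ⟨184⟩] = 432/12 = 36.

36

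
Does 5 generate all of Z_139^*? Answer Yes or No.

φ(139) = 139 − 1 = 138 = 2 · 3 · 23.
Test 5^(138/q) mod 139 for each prime factor q of 138:
5^69 ≡ 1 (mod 139)  [q = 2: ≡ 1 ✗]
5^46 ≡ 42 (mod 139)  [q = 3: ≢ 1 ✓]
5^6 ≡ 57 (mod 139)  [q = 23: ≢ 1 ✓]
5^69 ≡ 1 shows ord(5) | 69, strictly less than φ(139); not a primitive root.

No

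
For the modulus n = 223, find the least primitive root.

φ(223) = 223 − 1 = 222 = 2 · 3 · 37.
g is a primitive root iff g^(222/q) ≢ 1 (mod 223) for each prime q ∈ {2, 3, 37}.
g = 2: 2^111 ≡ 1 — hits 1, so not a primitive root.
g = 3: 3^111 ≡ 222; 3^74 ≡ 183; 3^6 ≡ 60 — none is 1, so 3 is a primitive root.
The smallest primitive root modulo 223 is 3.

3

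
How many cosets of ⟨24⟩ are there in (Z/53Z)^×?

The order of 24 must divide φ(53) = 53 − 1 = 52 = 2^2 · 13.
Divisors of 52: 1, 2, 4, 13, 26, 52.
Test each divisor d:
24^1 ≡ 24 (mod 53)
24^2 ≡ 46 (mod 53)
24^4 ≡ 49 (mod 53)
24^13 ≡ 1 (mod 53) ✓
The order of 24 is 13, so the subgroup it generates has 13 elements.
[(Z/53Z)^× : ⟨24⟩] = 52/13 = 4.

4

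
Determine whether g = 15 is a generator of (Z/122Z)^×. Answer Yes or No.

No

φ(122) = φ(2)·φ(61) = 1·60 = 60 = 2^2 · 3 · 5.
An element g generates (Z/122Z)^× iff g^(60/q) ≢ 1 (mod 122) for each prime q ∈ {2, 3, 5}.
15^30 ≡ 1 (mod 122)  [q = 2: ≡ 1 ✗]
15^20 ≡ 47 (mod 122)  [q = 3: ≢ 1 ✓]
15^12 ≡ 119 (mod 122)  [q = 5: ≢ 1 ✓]
15^30 ≡ 1 shows ord(15) | 30, strictly less than φ(122); not a primitive root.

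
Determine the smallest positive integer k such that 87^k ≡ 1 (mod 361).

57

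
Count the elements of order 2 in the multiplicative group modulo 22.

1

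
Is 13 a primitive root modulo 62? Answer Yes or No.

Yes

φ(62) = φ(2)·φ(31) = 1·30 = 30 = 2 · 3 · 5.
13 is a primitive root mod 62 iff 13^(φ(62)/q) ≢ 1 for every prime q | φ(62), i.e. q ∈ {2, 3, 5}.
13^15 ≡ 61 (mod 62)  [q = 2: ≢ 1 ✓]
13^10 ≡ 5 (mod 62)  [q = 3: ≢ 1 ✓]
13^6 ≡ 47 (mod 62)  [q = 5: ≢ 1 ✓]
All checks pass, so 13 has order 30 and is a primitive root modulo 62.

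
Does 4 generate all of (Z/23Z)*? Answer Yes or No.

No

φ(23) = 23 − 1 = 22 = 2 · 11.
Test 4^(22/q) mod 23 for each prime factor q of 22:
4^11 ≡ 1 (mod 23)  [q = 2: ≡ 1 ✗]
4^2 ≡ 16 (mod 23)  [q = 11: ≢ 1 ✓]
The check at q = 2 fails, so 4 generates a proper subgroup.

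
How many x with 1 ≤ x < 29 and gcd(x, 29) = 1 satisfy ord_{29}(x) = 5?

φ(29) = 29 − 1 = 28 = 2^2 · 7.
In a cyclic group of order 28, there are φ(d) elements of order d for each divisor d of 28, and zero for non-divisors.
Since 5 ∤ 28, the count is 0.

0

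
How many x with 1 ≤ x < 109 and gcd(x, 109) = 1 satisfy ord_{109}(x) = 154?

0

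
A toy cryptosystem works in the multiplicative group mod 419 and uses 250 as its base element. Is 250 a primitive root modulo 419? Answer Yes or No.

No

φ(419) = 419 − 1 = 418 = 2 · 11 · 19.
An element g generates (Z/419Z)^× iff g^(418/q) ≢ 1 (mod 419) for each prime q ∈ {2, 11, 19}.
250^209 ≡ 418 (mod 419)  [q = 2: ≢ 1 ✓]
250^38 ≡ 129 (mod 419)  [q = 11: ≢ 1 ✓]
250^22 ≡ 1 (mod 419)  [q = 19: ≡ 1 ✗]
Since 250^22 ≡ 1, the order of 250 divides 22 < 418, so 250 is not a primitive root.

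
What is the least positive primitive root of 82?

7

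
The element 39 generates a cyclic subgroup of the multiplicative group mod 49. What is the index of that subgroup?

2

ord(39) | φ(49) = φ(7^2) = 7·(7−1) = 42 = 2 · 3 · 7.
Divisors of 42: 1, 2, 3, 6, 7, 14, 21, 42.
Test each divisor d:
39^1 ≡ 39 (mod 49)
39^2 ≡ 2 (mod 49)
39^3 ≡ 29 (mod 49)
39^6 ≡ 8 (mod 49)
39^7 ≡ 18 (mod 49)
39^14 ≡ 30 (mod 49)
39^21 ≡ 1 (mod 49) ✓
So ord_49(39) = 21, hence |⟨39⟩| = 21.
The index is φ(49) / ord(39) = 42 / 21 = 2.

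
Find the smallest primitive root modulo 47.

5

φ(47) = 47 − 1 = 46 = 2 · 23.
g is a primitive root iff g^(46/q) ≢ 1 (mod 47) for each prime q ∈ {2, 23}.
g = 2: 2^23 ≡ 1 — hits 1, so not a primitive root.
g = 3: 3^23 ≡ 1 — hits 1, so not a primitive root.
g = 4: 4^23 ≡ 1 — hits 1, so not a primitive root.
g = 5: 5^23 ≡ 46; 5^2 ≡ 25 — none is 1, so 5 is a primitive root.
The smallest primitive root modulo 47 is 5.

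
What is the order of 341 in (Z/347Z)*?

The order of 341 must divide φ(347) = 347 − 1 = 346 = 2 · 173.
Divisors of 346: 1, 2, 173, 346.
Evaluate successive powers at the divisors of 346:
341^1 ≡ 341
341^2 ≡ 36
341^173 ≡ 1
Hence ord(341) = 173.

173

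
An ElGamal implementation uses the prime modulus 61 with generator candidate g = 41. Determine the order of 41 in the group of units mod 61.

10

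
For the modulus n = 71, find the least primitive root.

7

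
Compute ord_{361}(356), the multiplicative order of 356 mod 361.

342

The order of 356 must divide φ(361) = φ(19^2) = 19·(19−1) = 342 = 2 · 3^2 · 19.
Divisors of 342: 1, 2, 3, 6, 9, 18, 19, 38, 57, 114, 171, 342.
Check 356^d mod 361 for each divisor in increasing order:
356^1 ≡ 356 (mod 361)
356^2 ≡ 25 (mod 361)
356^3 ≡ 236 (mod 361)
356^6 ≡ 102 (mod 361)
356^9 ≡ 246 (mod 361)
356^18 ≡ 229 (mod 361)
356^19 ≡ 299 (mod 361)
356^38 ≡ 234 (mod 361)
356^57 ≡ 293 (mod 361)
356^114 ≡ 292 (mod 361)
356^171 ≡ 360 (mod 361)
356^342 ≡ 1 (mod 361) ✓
Hence ord(356) = 342.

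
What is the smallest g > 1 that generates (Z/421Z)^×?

φ(421) = 421 − 1 = 420 = 2^2 · 3 · 5 · 7.
Test candidates g = 2, 3, … against the prime factors q ∈ {2, 3, 5, 7} of φ(421): g is a generator iff g^(420/q) ≢ 1 for every such q.
g = 2: 2^210 ≡ 420; 2^140 ≡ 400; 2^84 ≡ 279; 2^60 ≡ 370 — none is 1, so 2 is a primitive root.
Hence the least primitive root of 421 is 2.

2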